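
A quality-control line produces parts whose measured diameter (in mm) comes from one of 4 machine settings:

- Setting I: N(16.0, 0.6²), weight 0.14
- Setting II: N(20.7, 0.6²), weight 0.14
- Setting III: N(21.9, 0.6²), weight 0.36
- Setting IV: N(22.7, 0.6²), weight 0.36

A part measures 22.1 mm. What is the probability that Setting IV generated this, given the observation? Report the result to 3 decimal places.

Posterior ∝ prior × likelihood, so P(k | x) ∝ π_k f_k(x); normalise over all components.
Evaluate each component's likelihood at the observed value:
  L_I = 2.38879e-23
  L_II = 0.0437031
  L_III = 0.628972
  L_IV = 0.403285
Prior × likelihood for each component:
  π_I·L_I = 0.14 × 2.38879e-23 = 3.34431e-24
  π_II·L_II = 0.14 × 0.0437031 = 0.00611844
  π_III·L_III = 0.36 × 0.628972 = 0.22643
  π_IV·L_IV = 0.36 × 0.403285 = 0.145182
Sum: 3.34431e-24 + 0.00611844 + 0.22643 + 0.145182 = 0.377731
P(Setting IV | 22.1 mm) = 0.145182 / 0.377731 ≈ 0.384

0.384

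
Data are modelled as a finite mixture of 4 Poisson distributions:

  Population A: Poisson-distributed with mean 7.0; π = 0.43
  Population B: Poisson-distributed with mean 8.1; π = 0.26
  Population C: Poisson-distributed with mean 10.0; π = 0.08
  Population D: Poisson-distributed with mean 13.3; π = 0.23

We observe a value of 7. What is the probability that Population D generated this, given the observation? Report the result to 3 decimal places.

0.050

Apply Bayes' rule: the posterior for each component is proportional to its prior times its likelihood at x.
Component likelihoods at x = 7:
  p_A = 0.149003
  p_B = 0.137778
  p_C = 0.0900792
  p_D = 0.0244576
Multiply by the mixture weights:
  π_A·p_A = 0.43 × 0.149003 = 0.0640712
  π_B·p_B = 0.26 × 0.137778 = 0.0358222
  π_C·p_C = 0.08 × 0.0900792 = 0.00720634
  π_D·p_D = 0.23 × 0.0244576 = 0.00562525
Sum: 0.0640712 + 0.0358222 + 0.00720634 + 0.00562525 = 0.112725
P(Population D | the observation) = 0.00562525 / 0.112725 ≈ 0.050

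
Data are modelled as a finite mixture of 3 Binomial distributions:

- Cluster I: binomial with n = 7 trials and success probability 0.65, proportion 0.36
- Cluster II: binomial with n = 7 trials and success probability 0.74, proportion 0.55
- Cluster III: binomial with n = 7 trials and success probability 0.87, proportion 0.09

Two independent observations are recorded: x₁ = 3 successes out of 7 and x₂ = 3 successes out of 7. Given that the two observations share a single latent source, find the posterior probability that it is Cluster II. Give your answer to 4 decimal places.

P(component k | x) = π_k·f_k(x) / marginal(x), where marginal(x) = Σ_j π_j·f_j(x).
Since both observations come from the same component, the likelihood for component k is f_k(x₁)·f_k(x₂).
  L_I = [0.144238] × [0.144238] = 0.0208047
  L_II = [0.0648122] × [0.0648122] = 0.00420062
  L_III = [0.00658263] × [0.00658263] = 4.3331e-05
Multiply by the mixture weights:
  π_I·L_I = 0.36 × 0.0208047 = 0.00748968
  π_II·L_II = 0.55 × 0.00420062 = 0.00231034
  π_III·L_III = 0.09 × 4.3331e-05 = 3.89979e-06
Normaliser: 0.00748968 + 0.00231034 + 3.89979e-06 = 0.00980392
P(Cluster II | x) ≈ 0.2357

0.2357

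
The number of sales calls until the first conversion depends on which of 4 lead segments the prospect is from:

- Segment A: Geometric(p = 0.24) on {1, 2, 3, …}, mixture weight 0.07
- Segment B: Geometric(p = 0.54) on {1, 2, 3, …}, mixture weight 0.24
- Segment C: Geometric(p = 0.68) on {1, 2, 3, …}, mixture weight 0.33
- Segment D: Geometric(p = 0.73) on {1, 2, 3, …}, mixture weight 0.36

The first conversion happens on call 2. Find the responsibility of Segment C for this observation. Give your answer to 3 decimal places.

0.334

Posterior ∝ prior × likelihood, so P(k | x) ∝ w_k f_k(x); normalise over all components.
Evaluate each component's likelihood at the observed value:
  p_A = 0.24·(1−0.24)^1 = 0.24·0.76 = 0.1824
  p_B = 0.54·(1−0.54)^1 = 0.54·0.46 = 0.2484
  p_C = 0.68·(1−0.68)^1 = 0.68·0.32 = 0.2176
  p_D = 0.73·(1−0.73)^1 = 0.73·0.27 = 0.1971
Prior × likelihood for each component:
  w_A·p_A = 0.07 × 0.1824 = 0.012768
  w_B·p_B = 0.24 × 0.2484 = 0.059616
  w_C·p_C = 0.33 × 0.2176 = 0.071808
  w_D·p_D = 0.36 × 0.1971 = 0.070956
Sum: 0.012768 + 0.059616 + 0.071808 + 0.070956 = 0.215148
P(Segment C | 2) ≈ 0.334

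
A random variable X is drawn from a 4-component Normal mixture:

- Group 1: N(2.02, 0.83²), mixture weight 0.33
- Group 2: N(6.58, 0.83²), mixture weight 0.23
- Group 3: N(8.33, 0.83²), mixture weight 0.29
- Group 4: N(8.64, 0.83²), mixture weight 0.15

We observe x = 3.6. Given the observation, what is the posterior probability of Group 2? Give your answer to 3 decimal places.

0.007

P(component k | x) = π_k·f_k(x) / marginal(x), where marginal(x) = Σ_j π_j·f_j(x).
Component likelihoods at x = 3.6:
  f_1 = 0.0785136
  f_2 = 0.000763226
  f_3 = 4.26285e-08
  f_4 = 4.73182e-09
Prior × likelihood for each component:
  π_1·f_1 = 0.33 × 0.0785136 = 0.0259095
  π_2·f_2 = 0.23 × 0.000763226 = 0.000175542
  π_3·f_3 = 0.29 × 4.26285e-08 = 1.23623e-08
  π_4·f_4 = 0.15 × 4.73182e-09 = 7.09772e-10
Evidence: 0.0259095 + 0.000175542 + 1.23623e-08 + 7.09772e-10 = 0.0260851
So the posterior for Group 2 is 0.000175542 / 0.0260851 ≈ 0.007.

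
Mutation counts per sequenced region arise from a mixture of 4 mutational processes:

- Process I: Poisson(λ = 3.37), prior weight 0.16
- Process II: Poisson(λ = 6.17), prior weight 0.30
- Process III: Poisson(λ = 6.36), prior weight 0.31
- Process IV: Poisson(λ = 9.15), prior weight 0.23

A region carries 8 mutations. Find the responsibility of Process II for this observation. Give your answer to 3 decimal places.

0.326

The responsibility of component k is w_k f_k(x) divided by Σ_j w_j f_j(x).
Poisson probabilities:
  p_I = e^(−3.37)·3.37^8/8! = 0.0141888
  p_II = e^(−6.17)·6.17^8/8! = 0.108934
  p_III = e^(−6.36)·6.36^8/8! = 0.114822
  p_IV = e^(−9.15)·9.15^8/8! = 0.129436
Multiply by the mixture weights:
  w_I·p_I = 0.16 × 0.0141888 = 0.00227021
  w_II·p_II = 0.30 × 0.108934 = 0.0326802
  w_III·p_III = 0.31 × 0.114822 = 0.0355947
  w_IV·p_IV = 0.23 × 0.129436 = 0.0297702
Denominator: 0.00227021 + 0.0326802 + 0.0355947 + 0.0297702 = 0.100315
P(Process II | 8 mutations) ≈ 0.326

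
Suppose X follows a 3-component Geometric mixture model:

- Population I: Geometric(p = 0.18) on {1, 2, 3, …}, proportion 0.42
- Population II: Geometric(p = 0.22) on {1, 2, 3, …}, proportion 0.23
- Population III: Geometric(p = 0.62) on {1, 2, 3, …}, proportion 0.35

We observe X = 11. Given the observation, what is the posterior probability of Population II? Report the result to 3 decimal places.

Apply Bayes' rule: the posterior for each component is proportional to its prior times its likelihood at x.
Evaluate each component's likelihood at the observed value:
  f_I = 0.0247406
  f_II = 0.0183387
  f_III = 3.89249e-05
Unnormalised posteriors:
  π_I·f_I = 0.42 × 0.0247406 = 0.0103911
  π_II·f_II = 0.23 × 0.0183387 = 0.0042179
  π_III·f_III = 0.35 × 3.89249e-05 = 1.36237e-05
Evidence: 0.0103911 + 0.0042179 + 1.36237e-05 = 0.0146226
So the posterior for Population II is 0.0042179 / 0.0146226 ≈ 0.288.

0.288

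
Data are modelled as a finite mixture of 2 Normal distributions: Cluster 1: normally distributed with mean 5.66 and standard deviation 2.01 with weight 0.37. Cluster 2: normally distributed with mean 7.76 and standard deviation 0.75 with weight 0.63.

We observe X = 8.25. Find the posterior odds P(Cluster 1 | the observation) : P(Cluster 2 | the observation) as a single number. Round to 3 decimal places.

0.118

Only the two components matter; the odds are (P(Z=i) f_i(x)) / (P(Z=j) f_j(x)).
Normal densities:
  f_1 = 0.0865301
  f_2 = 0.429695
Posterior odds = (P(Z=1)·f_1) / (P(Z=2)·f_2) = (0.37·0.0865301) / (0.63·0.429695) = 0.0320161 / 0.270708 ≈ 0.118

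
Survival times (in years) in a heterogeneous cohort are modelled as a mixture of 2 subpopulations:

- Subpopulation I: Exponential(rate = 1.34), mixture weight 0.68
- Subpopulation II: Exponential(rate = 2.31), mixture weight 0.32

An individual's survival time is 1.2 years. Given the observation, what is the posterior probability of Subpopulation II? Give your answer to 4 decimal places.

The responsibility of component k is π_k f_k(x) divided by Σ_j π_j f_j(x).
Evaluate each component's likelihood at the observed value:
  p_I = 1.34·e^(−1.34·1.2) = 1.34·e^(−1.6080) = 0.268386
  p_II = 2.31·e^(−2.31·1.2) = 2.31·e^(−2.7720) = 0.14446
Prior × likelihood for each component:
  π_I·p_I = 0.68 × 0.268386 = 0.182502
  π_II·p_II = 0.32 × 0.14446 = 0.0462272
Normaliser: 0.182502 + 0.0462272 = 0.228729
P(Subpopulation II | x) ≈ 0.2021

0.2021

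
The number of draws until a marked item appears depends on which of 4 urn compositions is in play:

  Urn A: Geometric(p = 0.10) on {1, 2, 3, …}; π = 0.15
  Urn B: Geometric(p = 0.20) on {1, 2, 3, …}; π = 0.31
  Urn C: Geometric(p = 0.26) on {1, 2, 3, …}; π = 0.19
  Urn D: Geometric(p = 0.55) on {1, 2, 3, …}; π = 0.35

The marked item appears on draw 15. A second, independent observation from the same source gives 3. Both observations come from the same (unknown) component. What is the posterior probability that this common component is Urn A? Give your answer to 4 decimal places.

0.3802

P(component k | x) = π_k·f_k(x) / marginal(x), where marginal(x) = Σ_j π_j·f_j(x).
Since both observations come from the same component, the likelihood for component k is f_k(x₁)·f_k(x₂).
  f_A = [0.0228768] × [0.081] = 0.00185302
  f_B = [0.00879609] × [0.128] = 0.0011259
  f_C = [0.00383899] × [0.142376] = 0.000546581
  f_D = [7.67959e-06] × [0.111375] = 8.55314e-07
Unnormalised posteriors:
  π_A·f_A = 0.15 × 0.00185302 = 0.000277953
  π_B·f_B = 0.31 × 0.0011259 = 0.000349029
  π_C·f_C = 0.19 × 0.000546581 = 0.00010385
  π_D·f_D = 0.35 × 8.55314e-07 = 2.9936e-07
Denominator: 0.000277953 + 0.000349029 + 0.00010385 + 2.9936e-07 = 0.000731132
So the posterior for Urn A is 0.000277953 / 0.000731132 ≈ 0.3802.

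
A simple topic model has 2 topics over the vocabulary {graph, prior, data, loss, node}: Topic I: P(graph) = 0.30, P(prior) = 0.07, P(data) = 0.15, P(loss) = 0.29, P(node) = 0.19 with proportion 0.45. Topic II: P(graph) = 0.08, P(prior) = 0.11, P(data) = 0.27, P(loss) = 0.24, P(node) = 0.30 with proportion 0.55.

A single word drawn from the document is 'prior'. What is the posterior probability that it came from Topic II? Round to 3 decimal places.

Posterior ∝ prior × likelihood, so P(k | x) ∝ w_k f_k(x); normalise over all components.
Component likelihoods at x = 'prior':
  p_I = P(prior | comp) = 0.07
  p_II = P(prior | comp) = 0.11
Unnormalised posteriors:
  w_I·p_I = 0.45 × 0.07 = 0.0315
  w_II·p_II = 0.55 × 0.11 = 0.0605
Normaliser: 0.0315 + 0.0605 = 0.092
P(Topic II | the observation) = 0.0605 / 0.092 ≈ 0.658

0.658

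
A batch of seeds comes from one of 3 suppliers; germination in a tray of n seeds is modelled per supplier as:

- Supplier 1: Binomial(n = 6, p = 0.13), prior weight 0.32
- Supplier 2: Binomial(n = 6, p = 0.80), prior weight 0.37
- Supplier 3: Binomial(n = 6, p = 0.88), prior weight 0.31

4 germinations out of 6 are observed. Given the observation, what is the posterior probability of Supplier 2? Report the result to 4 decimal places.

Apply Bayes' rule: the posterior for each component is proportional to its prior times its likelihood at x.
Evaluate each component's likelihood at the observed value:
  f_1 = C(6,4)·0.13^4·0.87^2 = 15·0.00028561·0.7569 = 0.00324267
  f_2 = C(6,4)·0.80^4·0.20^2 = 15·0.4096·0.04 = 0.24576
  f_3 = C(6,4)·0.88^4·0.12^2 = 15·0.599695·0.0144 = 0.129534
Weight by the priors:
  π_1·f_1 = 0.32 × 0.00324267 = 0.00103766
  π_2·f_2 = 0.37 × 0.24576 = 0.0909312
  π_3·f_3 = 0.31 × 0.129534 = 0.0401556
Marginal: 0.00103766 + 0.0909312 + 0.0401556 = 0.132124
Responsibility of Supplier 2: 0.0909312 / 0.132124 ≈ 0.6882

0.6882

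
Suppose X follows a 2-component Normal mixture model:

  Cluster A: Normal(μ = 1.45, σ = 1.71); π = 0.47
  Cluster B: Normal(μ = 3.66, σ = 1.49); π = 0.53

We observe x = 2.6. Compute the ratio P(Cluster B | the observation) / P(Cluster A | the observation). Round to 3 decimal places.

The posterior odds equal the prior odds times the likelihood ratio: (w_i/w_j)·(f_i(x)/f_j(x)).
Evaluate each component's likelihood at the observed value:
  f_A = 0.186082
  f_B = 0.207886
Odds = (0.53/0.47) × (0.207886/0.186082) = 1.12766 × 1.11718 ≈ 1.260

1.260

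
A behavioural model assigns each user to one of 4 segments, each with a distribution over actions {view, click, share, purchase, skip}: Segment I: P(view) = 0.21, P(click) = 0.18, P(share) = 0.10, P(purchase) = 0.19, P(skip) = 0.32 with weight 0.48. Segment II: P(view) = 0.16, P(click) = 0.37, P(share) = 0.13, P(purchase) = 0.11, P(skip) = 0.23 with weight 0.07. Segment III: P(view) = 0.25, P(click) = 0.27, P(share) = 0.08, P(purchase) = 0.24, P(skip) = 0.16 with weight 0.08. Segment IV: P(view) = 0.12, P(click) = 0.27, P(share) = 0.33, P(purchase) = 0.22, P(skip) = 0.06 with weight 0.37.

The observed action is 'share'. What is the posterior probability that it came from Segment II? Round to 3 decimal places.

By Bayes' theorem, P(k | x) = π_k f_k(x) / Σ_j π_j f_j(x).
Categorical probabilities:
  f_I = P(share | comp) = 0.10
  f_II = P(share | comp) = 0.13
  f_III = P(share | comp) = 0.08
  f_IV = P(share | comp) = 0.33
Weight by the priors:
  π_I·f_I = 0.48 × 0.1 = 0.048
  π_II·f_II = 0.07 × 0.13 = 0.0091
  π_III·f_III = 0.08 × 0.08 = 0.0064
  π_IV·f_IV = 0.37 × 0.33 = 0.1221
Normaliser: 0.048 + 0.0091 + 0.0064 + 0.1221 = 0.1856
Responsibility of Segment II: 0.0091 / 0.1856 ≈ 0.049

0.049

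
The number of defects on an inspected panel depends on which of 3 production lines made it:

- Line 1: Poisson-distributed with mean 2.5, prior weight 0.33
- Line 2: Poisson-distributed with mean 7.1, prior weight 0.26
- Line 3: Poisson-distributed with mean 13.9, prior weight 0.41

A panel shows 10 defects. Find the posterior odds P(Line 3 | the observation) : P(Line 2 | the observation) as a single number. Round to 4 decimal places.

1.4527

Posterior odds = (π_i f_i(x)) / (π_j f_j(x)); the normalising sum cancels.
Poisson probabilities:
  p_1 = 0.000215725
  p_2 = 0.0740167
  p_3 = 0.0681854
0.027956 / 0.0192443 ≈ 1.4527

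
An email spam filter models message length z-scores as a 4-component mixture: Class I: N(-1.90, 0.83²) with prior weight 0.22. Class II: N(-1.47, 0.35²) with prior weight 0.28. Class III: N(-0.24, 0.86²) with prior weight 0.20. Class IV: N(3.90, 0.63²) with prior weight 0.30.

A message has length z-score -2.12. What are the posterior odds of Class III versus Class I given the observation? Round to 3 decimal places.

0.083

The posterior odds equal the prior odds times the likelihood ratio: (π_i/π_j)·(f_i(x)/f_j(x)).
Normal densities:
  p_I = (1/(0.83·√(2π)))·exp(−(-2.12−-1.90)²/(2·0.83²)) = 0.480653·exp(-0.03513) = 0.464062
  p_II = (1/(0.35·√(2π)))·exp(−(-2.12−-1.47)²/(2·0.35²)) = 1.139835·exp(-1.72449) = 0.203192
  p_III = (1/(0.86·√(2π)))·exp(−(-2.12−-0.24)²/(2·0.86²)) = 0.463886·exp(-2.38940) = 0.0425313
  p_IV = (1/(0.63·√(2π)))·exp(−(-2.12−3.90)²/(2·0.63²)) = 0.633242·exp(-45.65432) = 9.42215e-21
Odds = (0.20/0.22) × (0.0425313/0.464062) = 0.909091 × 0.09165 ≈ 0.083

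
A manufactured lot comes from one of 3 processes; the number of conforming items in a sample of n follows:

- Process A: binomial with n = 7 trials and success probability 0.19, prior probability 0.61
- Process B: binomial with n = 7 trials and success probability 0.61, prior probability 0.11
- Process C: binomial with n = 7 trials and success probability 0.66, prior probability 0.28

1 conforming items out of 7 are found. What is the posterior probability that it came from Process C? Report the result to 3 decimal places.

P(component k | x) = π_k·f_k(x) / marginal(x), where marginal(x) = Σ_j π_j·f_j(x).
Binomial probabilities:
  f_A = 0.375631
  f_B = 0.015025
  f_C = 0.007137
Weight by the priors:
  π_A·f_A = 0.61 × 0.375631 = 0.229135
  π_B·f_B = 0.11 × 0.015025 = 0.00165275
  π_C·f_C = 0.28 × 0.007137 = 0.00199836
Denominator: 0.229135 + 0.00165275 + 0.00199836 = 0.232786
P(Process C | x) = 0.00199836 / 0.232786 ≈ 0.009

0.009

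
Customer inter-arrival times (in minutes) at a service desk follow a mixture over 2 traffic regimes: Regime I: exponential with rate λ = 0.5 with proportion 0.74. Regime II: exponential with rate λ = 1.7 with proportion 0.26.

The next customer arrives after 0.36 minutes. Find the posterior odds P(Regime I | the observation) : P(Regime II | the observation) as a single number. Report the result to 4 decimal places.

1.2894

Posterior odds = (w_i f_i(x)) / (w_j f_j(x)); the normalising sum cancels.
Exponential densities:
  L_I = 0.5·e^(−0.5·0.36) = 0.5·e^(−0.1800) = 0.417635
  L_II = 1.7·e^(−1.7·0.36) = 1.7·e^(−0.6120) = 0.921851
Posterior odds = (w_I·L_I) / (w_II·L_II) = (0.74·0.417635) / (0.26·0.921851) = 0.30905 / 0.239681 ≈ 1.2894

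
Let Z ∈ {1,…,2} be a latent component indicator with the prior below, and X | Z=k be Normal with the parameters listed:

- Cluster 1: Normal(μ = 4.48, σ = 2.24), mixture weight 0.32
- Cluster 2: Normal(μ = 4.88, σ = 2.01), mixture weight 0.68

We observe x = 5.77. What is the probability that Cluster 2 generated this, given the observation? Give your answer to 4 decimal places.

0.7171

By Bayes' theorem, P(k | x) = π_k f_k(x) / Σ_j π_j f_j(x).
Evaluate each component's likelihood at the observed value:
  L_1 = (1/(2.24·√(2π)))·exp(−(5.77−4.48)²/(2·2.24²)) = 0.178099·exp(-0.16583) = 0.150884
  L_2 = (1/(2.01·√(2π)))·exp(−(5.77−4.88)²/(2·2.01²)) = 0.198479·exp(-0.09803) = 0.179945
Weight by the priors:
  π_1·L_1 = 0.32 × 0.150884 = 0.048283
  π_2·L_2 = 0.68 × 0.179945 = 0.122363
Marginal: 0.048283 + 0.122363 = 0.170646
P(Cluster 2 | 5.77) ≈ 0.7171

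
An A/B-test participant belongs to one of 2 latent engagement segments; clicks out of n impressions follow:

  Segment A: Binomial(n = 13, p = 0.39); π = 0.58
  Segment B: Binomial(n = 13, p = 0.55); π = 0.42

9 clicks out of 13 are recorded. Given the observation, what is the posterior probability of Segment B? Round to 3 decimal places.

0.826

By Bayes' theorem, P(k | x) = π_k f_k(x) / Σ_j π_j f_j(x).
Component likelihoods at x = 9 clicks out of 13:
  L_A = C(13,9)·0.39^9·0.61^4 = 715·0.000208728·0.138458 = 0.0206636
  L_B = C(13,9)·0.55^9·0.45^4 = 715·0.00460537·0.0410062 = 0.135027
Multiply by the mixture weights:
  π_A·L_A = 0.58 × 0.0206636 = 0.0119849
  π_B·L_B = 0.42 × 0.135027 = 0.0567113
Sum: 0.0119849 + 0.0567113 = 0.0686962
P(Segment B | 9 clicks out of 13) ≈ 0.826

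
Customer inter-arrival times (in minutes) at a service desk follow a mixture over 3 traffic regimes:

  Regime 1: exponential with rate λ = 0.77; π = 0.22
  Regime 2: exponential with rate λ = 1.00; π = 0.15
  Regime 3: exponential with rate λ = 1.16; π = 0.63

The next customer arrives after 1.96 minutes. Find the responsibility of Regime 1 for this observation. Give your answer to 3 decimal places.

Apply Bayes' rule: the posterior for each component is proportional to its prior times its likelihood at x.
Component likelihoods at x = 1.96 minutes:
  L_1 = 0.170237
  L_2 = 0.140858
  L_3 = 0.119411
Unnormalised posteriors:
  π_1·L_1 = 0.22 × 0.170237 = 0.0374521
  π_2·L_2 = 0.15 × 0.140858 = 0.0211288
  π_3·L_3 = 0.63 × 0.119411 = 0.0752292
Evidence: 0.0374521 + 0.0211288 + 0.0752292 = 0.13381
P(Regime 1 | data) = 0.0374521 / 0.13381 ≈ 0.280

0.280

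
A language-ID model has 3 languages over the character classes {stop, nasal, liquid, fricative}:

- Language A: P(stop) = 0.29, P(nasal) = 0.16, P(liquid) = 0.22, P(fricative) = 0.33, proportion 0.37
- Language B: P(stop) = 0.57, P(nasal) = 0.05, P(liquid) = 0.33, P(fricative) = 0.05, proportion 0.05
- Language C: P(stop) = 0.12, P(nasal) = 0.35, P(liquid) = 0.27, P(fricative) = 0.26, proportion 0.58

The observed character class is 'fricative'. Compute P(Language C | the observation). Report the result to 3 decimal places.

Posterior ∝ prior × likelihood, so P(k | x) ∝ π_k f_k(x); normalise over all components.
Evaluate each component's likelihood at the observed value:
  f_A = P(fricative | comp) = 0.33
  f_B = P(fricative | comp) = 0.05
  f_C = P(fricative | comp) = 0.26
Weight by the priors:
  π_A·f_A = 0.37 × 0.33 = 0.1221
  π_B·f_B = 0.05 × 0.05 = 0.0025
  π_C·f_C = 0.58 × 0.26 = 0.1508
Evidence: 0.1221 + 0.0025 + 0.1508 = 0.2754
So the posterior for Language C is 0.1508 / 0.2754 ≈ 0.548.

0.548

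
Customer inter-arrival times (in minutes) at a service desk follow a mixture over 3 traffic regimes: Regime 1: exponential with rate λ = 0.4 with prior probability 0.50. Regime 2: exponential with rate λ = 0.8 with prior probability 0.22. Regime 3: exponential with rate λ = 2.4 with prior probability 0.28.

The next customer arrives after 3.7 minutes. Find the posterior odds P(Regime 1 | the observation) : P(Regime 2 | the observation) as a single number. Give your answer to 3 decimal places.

Since P(k|x) ∝ w_k f_k(x), the posterior odds are w_i f_i(x) / (w_j f_j(x)).
Exponential densities:
  f_1 = 0.4·e^(−0.4·3.7) = 0.4·e^(−1.4800) = 0.0910551
  f_2 = 0.8·e^(−0.8·3.7) = 0.8·e^(−2.9600) = 0.0414551
  f_3 = 2.4·e^(−2.4·3.7) = 2.4·e^(−8.8800) = 0.000333946
0.0455275 / 0.00912013 ≈ 4.992

4.992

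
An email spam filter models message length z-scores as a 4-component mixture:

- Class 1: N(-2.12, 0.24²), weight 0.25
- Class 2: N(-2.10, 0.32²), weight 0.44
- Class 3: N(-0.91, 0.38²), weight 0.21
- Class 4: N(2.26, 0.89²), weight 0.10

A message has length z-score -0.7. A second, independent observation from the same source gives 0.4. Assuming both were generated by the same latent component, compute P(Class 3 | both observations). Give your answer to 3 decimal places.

The responsibility of component k is P(Z=k) f_k(x) divided by Σ_j P(Z=j) f_j(x).
Since both observations come from the same component, the likelihood for component k is f_k(x₁)·f_k(x₂).
  L_1 = [(1/(0.24·√(2π)))·exp(−(-0.7−-2.12)²/(2·0.24²)) = 1.662260·exp(-17.50347) = 4.15946e-08] × [1.90641e-24] = 7.92963e-32
  L_2 = [(1/(0.32·√(2π)))·exp(−(-0.7−-2.10)²/(2·0.32²)) = 1.246695·exp(-9.57031) = 8.69814e-05] × [6.95255e-14] = 6.04742e-18
  L_3 = [(1/(0.38·√(2π)))·exp(−(-0.7−-0.91)²/(2·0.38²)) = 1.049848·exp(-0.15270) = 0.901175] × [0.00275723] = 0.00248475
  L_4 = [(1/(0.89·√(2π)))·exp(−(-0.7−2.26)²/(2·0.89²)) = 0.448250·exp(-5.53061) = 0.00177666] × [0.0504779] = 8.96821e-05
Prior × likelihood for each component:
  P(Z=1)·L_1 = 0.25 × 7.92963e-32 = 1.98241e-32
  P(Z=2)·L_2 = 0.44 × 6.04742e-18 = 2.66087e-18
  P(Z=3)·L_3 = 0.21 × 0.00248475 = 0.000521797
  P(Z=4)·L_4 = 0.10 × 8.96821e-05 = 8.96821e-06
Normaliser: 1.98241e-32 + 2.66087e-18 + 0.000521797 + 8.96821e-06 = 0.000530765
So the posterior for Class 3 is 0.000521797 / 0.000530765 ≈ 0.983.

0.983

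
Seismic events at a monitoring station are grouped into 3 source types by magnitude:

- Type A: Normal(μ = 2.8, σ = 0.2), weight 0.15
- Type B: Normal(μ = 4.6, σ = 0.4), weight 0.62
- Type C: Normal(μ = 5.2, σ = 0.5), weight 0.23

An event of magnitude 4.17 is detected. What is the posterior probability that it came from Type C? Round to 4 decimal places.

Posterior ∝ prior × likelihood, so P(k | x) ∝ P(Z=k) f_k(x); normalise over all components.
Normal densities:
  p_A = (1/(0.2·√(2π)))·exp(−(4.17−2.8)²/(2·0.2²)) = 1.994711·exp(-23.46125) = 1.29059e-10
  p_B = (1/(0.4·√(2π)))·exp(−(4.17−4.6)²/(2·0.4²)) = 0.997356·exp(-0.57781) = 0.559641
  p_C = (1/(0.5·√(2π)))·exp(−(4.17−5.2)²/(2·0.5²)) = 0.797885·exp(-2.12180) = 0.0955991
Multiply by the mixture weights:
  P(Z=A)·p_A = 0.15 × 1.29059e-10 = 1.93589e-11
  P(Z=B)·p_B = 0.62 × 0.559641 = 0.346977
  P(Z=C)·p_C = 0.23 × 0.0955991 = 0.0219878
Evidence: 1.93589e-11 + 0.346977 + 0.0219878 = 0.368965
So the posterior for Type C is 0.0219878 / 0.368965 ≈ 0.0596.

0.0596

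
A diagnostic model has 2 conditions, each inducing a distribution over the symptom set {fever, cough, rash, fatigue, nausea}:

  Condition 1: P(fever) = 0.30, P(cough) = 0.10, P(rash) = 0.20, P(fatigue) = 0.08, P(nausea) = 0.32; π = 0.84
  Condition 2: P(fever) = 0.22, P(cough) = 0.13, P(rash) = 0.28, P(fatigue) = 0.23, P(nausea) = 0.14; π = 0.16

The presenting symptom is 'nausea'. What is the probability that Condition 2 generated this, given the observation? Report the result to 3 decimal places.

By Bayes' theorem, P(k | x) = P(Z=k) f_k(x) / Σ_j P(Z=j) f_j(x).
Component likelihoods at x = 'nausea':
  f_1 = 0.32
  f_2 = 0.14
Multiply by the mixture weights:
  P(Z=1)·f_1 = 0.84 × 0.32 = 0.2688
  P(Z=2)·f_2 = 0.16 × 0.14 = 0.0224
Normaliser: 0.2688 + 0.0224 = 0.2912
Responsibility of Condition 2: 0.0224 / 0.2912 ≈ 0.077

0.077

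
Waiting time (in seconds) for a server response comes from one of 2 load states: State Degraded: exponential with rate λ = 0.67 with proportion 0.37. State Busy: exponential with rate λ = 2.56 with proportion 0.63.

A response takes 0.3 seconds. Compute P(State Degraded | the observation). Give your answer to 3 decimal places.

P(component k | x) = π_k·f_k(x) / marginal(x), where marginal(x) = Σ_j π_j·f_j(x).
Component likelihoods at x = 0.3 seconds:
  f_Degraded = 0.67·e^(−0.67·0.3) = 0.67·e^(−0.2010) = 0.548001
  f_Busy = 2.56·e^(−2.56·0.3) = 2.56·e^(−0.7680) = 1.18769
Prior × likelihood for each component:
  π_Degraded·f_Degraded = 0.37 × 0.548001 = 0.20276
  π_Busy·f_Busy = 0.63 × 1.18769 = 0.748242
Evidence: 0.20276 + 0.748242 = 0.951003
So the posterior for State Degraded is 0.20276 / 0.951003 ≈ 0.213.

0.213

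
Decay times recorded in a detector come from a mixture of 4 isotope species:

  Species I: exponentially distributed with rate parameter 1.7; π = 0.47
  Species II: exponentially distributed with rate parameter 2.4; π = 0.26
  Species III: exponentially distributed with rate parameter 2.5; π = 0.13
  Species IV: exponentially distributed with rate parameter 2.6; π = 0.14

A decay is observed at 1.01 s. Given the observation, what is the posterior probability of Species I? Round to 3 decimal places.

P(component k | x) = π_k·f_k(x) / marginal(x), where marginal(x) = Σ_j π_j·f_j(x).
Evaluate each component's likelihood at the observed value:
  p_I = 1.7·e^(−1.7·1.01) = 1.7·e^(−1.7170) = 0.305327
  p_II = 2.4·e^(−2.4·1.01) = 2.4·e^(−2.4240) = 0.21256
  p_III = 2.5·e^(−2.5·1.01) = 2.5·e^(−2.5250) = 0.200146
  p_IV = 2.6·e^(−2.6·1.01) = 2.6·e^(−2.6260) = 0.188155
Multiply by the mixture weights:
  π_I·p_I = 0.47 × 0.305327 = 0.143504
  π_II·p_II = 0.26 × 0.21256 = 0.0552656
  π_III·p_III = 0.13 × 0.200146 = 0.026019
  π_IV·p_IV = 0.14 × 0.188155 = 0.0263417
Marginal: 0.143504 + 0.0552656 + 0.026019 + 0.0263417 = 0.25113
P(Species I | 1.01 s) ≈ 0.571

0.571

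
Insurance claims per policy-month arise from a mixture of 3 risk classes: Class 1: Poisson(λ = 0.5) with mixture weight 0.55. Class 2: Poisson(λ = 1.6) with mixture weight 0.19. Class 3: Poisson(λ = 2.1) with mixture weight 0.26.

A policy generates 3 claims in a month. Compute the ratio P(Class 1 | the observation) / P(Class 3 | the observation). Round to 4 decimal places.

0.1414

Only the two components matter; the odds are (P(Z=i) f_i(x)) / (P(Z=j) f_j(x)).
Component likelihoods at x = 3 claims:
  L_1 = e^(−0.5)·0.5^3/3! = 0.0126361
  L_2 = e^(−1.6)·1.6^3/3! = 0.137828
  L_3 = e^(−2.1)·2.1^3/3! = 0.189011
Posterior odds = (P(Z=1)·L_1) / (P(Z=3)·L_3) = (0.55·0.0126361) / (0.26·0.189011) = 0.00694983 / 0.049143 ≈ 0.1414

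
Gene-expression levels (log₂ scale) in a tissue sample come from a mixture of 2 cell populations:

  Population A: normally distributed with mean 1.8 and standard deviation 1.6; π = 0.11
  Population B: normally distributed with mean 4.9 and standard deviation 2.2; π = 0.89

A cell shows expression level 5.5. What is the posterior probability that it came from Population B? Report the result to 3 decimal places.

0.988

P(component k | x) = π_k·f_k(x) / marginal(x), where marginal(x) = Σ_j π_j·f_j(x).
Normal densities:
  f_A = (1/(1.6·√(2π)))·exp(−(5.5−1.8)²/(2·1.6²)) = 0.249339·exp(-2.67383) = 0.0172013
  f_B = (1/(2.2·√(2π)))·exp(−(5.5−4.9)²/(2·2.2²)) = 0.181337·exp(-0.03719) = 0.174717
Multiply by the mixture weights:
  π_A·f_A = 0.11 × 0.0172013 = 0.00189214
  π_B·f_B = 0.89 × 0.174717 = 0.155498
Evidence: 0.00189214 + 0.155498 = 0.157391
So the posterior for Population B is 0.155498 / 0.157391 ≈ 0.988.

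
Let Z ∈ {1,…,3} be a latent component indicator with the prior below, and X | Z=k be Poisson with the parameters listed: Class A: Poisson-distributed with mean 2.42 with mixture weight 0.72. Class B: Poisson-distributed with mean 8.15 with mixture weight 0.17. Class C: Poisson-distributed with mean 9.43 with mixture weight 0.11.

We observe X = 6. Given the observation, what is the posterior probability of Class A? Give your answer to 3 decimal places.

Apply Bayes' rule: the posterior for each component is proportional to its prior times its likelihood at x.
Component likelihoods at x = 6:
  p_A = e^(−2.42)·2.42^6/6! = 0.0248066
  p_B = e^(−8.15)·8.15^6/6! = 0.11752
  p_C = e^(−9.43)·9.43^6/6! = 0.0784044
Prior × likelihood for each component:
  π_A·p_A = 0.72 × 0.0248066 = 0.0178607
  π_B·p_B = 0.17 × 0.11752 = 0.0199785
  π_C·p_C = 0.11 × 0.0784044 = 0.00862449
Marginal: 0.0178607 + 0.0199785 + 0.00862449 = 0.0464637
P(Class A | x) ≈ 0.384

0.384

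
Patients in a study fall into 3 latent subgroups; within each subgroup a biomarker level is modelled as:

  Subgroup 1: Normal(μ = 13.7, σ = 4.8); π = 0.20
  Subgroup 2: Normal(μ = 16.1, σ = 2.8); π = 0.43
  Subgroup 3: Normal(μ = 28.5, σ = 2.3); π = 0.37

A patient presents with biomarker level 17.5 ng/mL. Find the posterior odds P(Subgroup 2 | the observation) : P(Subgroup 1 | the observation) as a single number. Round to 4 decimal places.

4.4497

Posterior odds = (w_i f_i(x)) / (w_j f_j(x)); the normalising sum cancels.
Evaluate each component's likelihood at the observed value:
  p_1 = (1/(4.8·√(2π)))·exp(−(17.5−13.7)²/(2·4.8²)) = 0.083113·exp(-0.31337) = 0.060754
  p_2 = (1/(2.8·√(2π)))·exp(−(17.5−16.1)²/(2·2.8²)) = 0.142479·exp(-0.12500) = 0.125738
  p_3 = (1/(2.3·√(2π)))·exp(−(17.5−28.5)²/(2·2.3²)) = 0.173453·exp(-11.43667) = 1.87197e-06
Posterior odds = (w_2·p_2) / (w_1·p_1) = (0.43·0.125738) / (0.20·0.060754) = 0.0540672 / 0.0121508 ≈ 4.4497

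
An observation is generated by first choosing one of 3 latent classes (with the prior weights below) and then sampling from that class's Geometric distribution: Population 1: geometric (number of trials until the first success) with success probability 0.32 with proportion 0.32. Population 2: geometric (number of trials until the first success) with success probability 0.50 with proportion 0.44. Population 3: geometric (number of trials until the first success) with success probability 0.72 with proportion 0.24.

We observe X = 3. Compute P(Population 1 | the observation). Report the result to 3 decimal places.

P(component k | x) = P(Z=k)·f_k(x) / marginal(x), where marginal(x) = Σ_j P(Z=j)·f_j(x).
Component likelihoods at x = 3:
  p_1 = 0.147968
  p_2 = 0.125
  p_3 = 0.056448
Multiply by the mixture weights:
  P(Z=1)·p_1 = 0.32 × 0.147968 = 0.0473498
  P(Z=2)·p_2 = 0.44 × 0.125 = 0.055
  P(Z=3)·p_3 = 0.24 × 0.056448 = 0.0135475
Normaliser: 0.0473498 + 0.055 + 0.0135475 = 0.115897
Responsibility of Population 1: 0.0473498 / 0.115897 ≈ 0.409

0.409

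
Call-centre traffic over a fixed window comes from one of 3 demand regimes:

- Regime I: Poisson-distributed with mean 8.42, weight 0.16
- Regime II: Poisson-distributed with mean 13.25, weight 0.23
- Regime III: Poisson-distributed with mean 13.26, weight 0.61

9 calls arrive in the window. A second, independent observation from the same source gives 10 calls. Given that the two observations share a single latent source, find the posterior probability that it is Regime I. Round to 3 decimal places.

0.352

P(component k | x) = π_k·f_k(x) / marginal(x), where marginal(x) = Σ_j π_j·f_j(x).
Since both observations come from the same component, the likelihood for component k is f_k(x₁)·f_k(x₂).
  L_I = [0.129207] × [0.108792] = 0.0140567
  L_II = [0.061063] × [0.0809084] = 0.00494051
  L_III = [0.0608673] × [0.08071] = 0.0049126
Prior × likelihood for each component:
  π_I·L_I = 0.16 × 0.0140567 = 0.00224908
  π_II·L_II = 0.23 × 0.00494051 = 0.00113632
  π_III·L_III = 0.61 × 0.0049126 = 0.00299668
Evidence: 0.00224908 + 0.00113632 + 0.00299668 = 0.00638208
So the posterior for Regime I is 0.00224908 / 0.00638208 ≈ 0.352.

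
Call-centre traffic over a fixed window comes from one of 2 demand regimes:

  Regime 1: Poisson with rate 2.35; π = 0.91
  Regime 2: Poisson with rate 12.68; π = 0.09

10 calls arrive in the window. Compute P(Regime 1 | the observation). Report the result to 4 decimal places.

0.0146

By Bayes' theorem, P(k | x) = w_k f_k(x) / Σ_j w_j f_j(x).
Poisson probabilities:
  L_1 = 0.000134997
  L_2 = 0.092167
Unnormalised posteriors:
  w_1·L_1 = 0.91 × 0.000134997 = 0.000122847
  w_2·L_2 = 0.09 × 0.092167 = 0.00829503
Sum: 0.000122847 + 0.00829503 = 0.00841788
Responsibility of Regime 1: 0.000122847 / 0.00841788 ≈ 0.0146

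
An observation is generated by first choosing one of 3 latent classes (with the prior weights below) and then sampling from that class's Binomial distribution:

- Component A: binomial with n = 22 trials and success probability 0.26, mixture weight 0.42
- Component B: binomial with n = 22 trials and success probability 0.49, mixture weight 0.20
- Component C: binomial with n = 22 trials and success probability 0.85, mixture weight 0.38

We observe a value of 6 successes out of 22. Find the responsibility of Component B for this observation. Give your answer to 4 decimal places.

0.0524

Apply Bayes' rule: the posterior for each component is proportional to its prior times its likelihood at x.
Binomial probabilities:
  L_A = 0.186364
  L_B = 0.0216329
  L_C = 1.84837e-09
Prior × likelihood for each component:
  π_A·L_A = 0.42 × 0.186364 = 0.0782729
  π_B·L_B = 0.20 × 0.0216329 = 0.00432657
  π_C·L_C = 0.38 × 1.84837e-09 = 7.02379e-10
Sum: 0.0782729 + 0.00432657 + 7.02379e-10 = 0.0825995
P(Component B | x) = 0.00432657 / 0.0825995 ≈ 0.0524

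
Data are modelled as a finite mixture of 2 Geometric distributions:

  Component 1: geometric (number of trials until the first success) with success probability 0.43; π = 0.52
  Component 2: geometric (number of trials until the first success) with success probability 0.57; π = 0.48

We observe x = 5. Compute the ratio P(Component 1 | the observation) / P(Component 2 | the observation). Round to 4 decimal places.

2.5234

Posterior odds = (P(Z=i) f_i(x)) / (P(Z=j) f_j(x)); the normalising sum cancels.
Component likelihoods at x = 5:
  f_1 = 0.43·(1−0.43)^4 = 0.43·0.10556 = 0.0453908
  f_2 = 0.57·(1−0.57)^4 = 0.57·0.034188 = 0.0194872
0.0236032 / 0.00935384 ≈ 2.5234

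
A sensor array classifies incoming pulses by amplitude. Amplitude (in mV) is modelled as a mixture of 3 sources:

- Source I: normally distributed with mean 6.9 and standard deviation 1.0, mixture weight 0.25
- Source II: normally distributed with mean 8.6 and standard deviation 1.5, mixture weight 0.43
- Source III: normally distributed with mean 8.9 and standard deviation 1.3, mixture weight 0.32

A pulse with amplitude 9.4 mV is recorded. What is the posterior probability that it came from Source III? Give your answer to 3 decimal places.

0.468

By Bayes' theorem, P(k | x) = π_k f_k(x) / Σ_j π_j f_j(x).
Component likelihoods at x = 9.4 mV:
  L_I = (1/(1.0·√(2π)))·exp(−(9.4−6.9)²/(2·1.0²)) = 0.398942·exp(-3.12500) = 0.0175283
  L_II = (1/(1.5·√(2π)))·exp(−(9.4−8.6)²/(2·1.5²)) = 0.265962·exp(-0.14222) = 0.230703
  L_III = (1/(1.3·√(2π)))·exp(−(9.4−8.9)²/(2·1.3²)) = 0.306879·exp(-0.07396) = 0.285
Weight by the priors:
  π_I·L_I = 0.25 × 0.0175283 = 0.00438208
  π_II·L_II = 0.43 × 0.230703 = 0.0992021
  π_III·L_III = 0.32 × 0.285 = 0.0911999
Denominator: 0.00438208 + 0.0992021 + 0.0911999 = 0.194784
P(Source III | the observation) ≈ 0.468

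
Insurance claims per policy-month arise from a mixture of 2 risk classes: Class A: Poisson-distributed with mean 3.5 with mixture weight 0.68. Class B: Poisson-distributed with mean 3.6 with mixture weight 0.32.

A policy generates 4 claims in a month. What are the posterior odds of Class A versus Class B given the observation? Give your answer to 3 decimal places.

Only the two components matter; the odds are (π_i f_i(x)) / (π_j f_j(x)).
Poisson probabilities:
  f_A = e^(−3.5)·3.5^4/4! = 0.188812
  f_B = e^(−3.6)·3.6^4/4! = 0.191222
0.128392 / 0.0611911 ≈ 2.098

2.098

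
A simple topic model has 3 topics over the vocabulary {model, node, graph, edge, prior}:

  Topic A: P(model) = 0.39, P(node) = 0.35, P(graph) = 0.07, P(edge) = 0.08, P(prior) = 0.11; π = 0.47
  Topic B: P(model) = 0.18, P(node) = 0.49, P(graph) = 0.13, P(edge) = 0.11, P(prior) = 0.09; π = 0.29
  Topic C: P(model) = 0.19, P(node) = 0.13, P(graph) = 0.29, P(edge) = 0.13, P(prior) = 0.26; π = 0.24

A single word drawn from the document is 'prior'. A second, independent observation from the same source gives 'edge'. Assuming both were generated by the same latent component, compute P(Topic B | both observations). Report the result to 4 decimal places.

0.1899

P(component k | x) = π_k·f_k(x) / marginal(x), where marginal(x) = Σ_j π_j·f_j(x).
Since both observations come from the same component, the likelihood for component k is f_k(x₁)·f_k(x₂).
  L_A = [P(prior | comp) = 0.11] × [0.08] = 0.0088
  L_B = [P(prior | comp) = 0.09] × [0.11] = 0.0099
  L_C = [P(prior | comp) = 0.26] × [0.13] = 0.0338
Unnormalised posteriors:
  π_A·L_A = 0.47 × 0.0088 = 0.004136
  π_B·L_B = 0.29 × 0.0099 = 0.002871
  π_C·L_C = 0.24 × 0.0338 = 0.008112
Marginal: 0.004136 + 0.002871 + 0.008112 = 0.015119
P(Topic B | x) = 0.002871 / 0.015119 ≈ 0.1899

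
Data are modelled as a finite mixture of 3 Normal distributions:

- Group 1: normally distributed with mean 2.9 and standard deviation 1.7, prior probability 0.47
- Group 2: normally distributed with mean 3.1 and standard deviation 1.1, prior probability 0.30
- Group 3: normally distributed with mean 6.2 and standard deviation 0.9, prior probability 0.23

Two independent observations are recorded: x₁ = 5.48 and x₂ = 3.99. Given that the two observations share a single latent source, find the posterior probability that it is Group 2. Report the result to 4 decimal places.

0.2487

Apply Bayes' rule: the posterior for each component is proportional to its prior times its likelihood at x.
Since both observations come from the same component, the likelihood for component k is f_k(x₁)·f_k(x₂).
  f_1 = [0.074185] × [0.191069] = 0.0141745
  f_2 = [0.0349125] × [0.261437] = 0.00912742
  f_3 = [0.32188] × [0.0217432] = 0.00699869
Multiply by the mixture weights:
  P(Z=1)·f_1 = 0.47 × 0.0141745 = 0.006662
  P(Z=2)·f_2 = 0.30 × 0.00912742 = 0.00273822
  P(Z=3)·f_3 = 0.23 × 0.00699869 = 0.0016097
Sum: 0.006662 + 0.00273822 + 0.0016097 = 0.0110099
Responsibility of Group 2: 0.00273822 / 0.0110099 ≈ 0.2487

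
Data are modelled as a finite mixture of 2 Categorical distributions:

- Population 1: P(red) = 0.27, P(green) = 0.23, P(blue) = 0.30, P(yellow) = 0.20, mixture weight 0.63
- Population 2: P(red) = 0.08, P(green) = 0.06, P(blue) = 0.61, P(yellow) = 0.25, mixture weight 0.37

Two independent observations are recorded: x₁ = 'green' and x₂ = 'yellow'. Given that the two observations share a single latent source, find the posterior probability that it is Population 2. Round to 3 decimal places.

0.161

By Bayes' theorem, P(k | x) = P(Z=k) f_k(x) / Σ_j P(Z=j) f_j(x).
Since both observations come from the same component, the likelihood for component k is f_k(x₁)·f_k(x₂).
  f_1 = [P(green | comp) = 0.23] × [0.2] = 0.046
  f_2 = [P(green | comp) = 0.06] × [0.25] = 0.015
Multiply by the mixture weights:
  P(Z=1)·f_1 = 0.63 × 0.046 = 0.02898
  P(Z=2)·f_2 = 0.37 × 0.015 = 0.00555
Evidence: 0.02898 + 0.00555 = 0.03453
P(Population 2 | x₁, x₂) ≈ 0.161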